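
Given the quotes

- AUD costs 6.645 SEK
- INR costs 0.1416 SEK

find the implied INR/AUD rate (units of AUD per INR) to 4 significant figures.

1 INR × 0.1416 = 0.1416 SEK
0.1416 SEK ÷ 6.645 = 0.0213093 AUD

INR/AUD = 0.02131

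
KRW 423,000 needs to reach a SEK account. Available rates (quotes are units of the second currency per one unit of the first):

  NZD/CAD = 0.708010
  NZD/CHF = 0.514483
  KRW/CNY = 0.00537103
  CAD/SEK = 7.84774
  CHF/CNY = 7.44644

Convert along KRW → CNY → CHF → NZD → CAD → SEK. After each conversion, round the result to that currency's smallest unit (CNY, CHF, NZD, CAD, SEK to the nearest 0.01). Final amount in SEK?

SEK 3,295.11

KRW 423,000 × 0.00537103 = CNY 2,271.95
CNY 2,271.95 ÷ 7.44644 = CHF 305.11
CHF 305.11 ÷ 0.514483 = NZD 593.04
NZD 593.04 × 0.708010 = CAD 419.88
CAD 419.88 × 7.84774 = SEK 3,295.11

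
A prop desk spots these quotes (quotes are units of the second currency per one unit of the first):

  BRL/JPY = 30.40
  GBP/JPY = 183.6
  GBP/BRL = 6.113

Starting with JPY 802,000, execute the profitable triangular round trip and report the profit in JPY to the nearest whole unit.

Profitable loop is JPY → GBP → BRL → JPY:
JPY 802,000 ÷ 183.6 = GBP 4,368.19
GBP 4,368.19 × 6.113 = BRL 26,702.76
BRL 26,702.76 × 30.40 = JPY 811,764
Profit = JPY 811,764 − JPY 802,000

Profit: JPY 9,764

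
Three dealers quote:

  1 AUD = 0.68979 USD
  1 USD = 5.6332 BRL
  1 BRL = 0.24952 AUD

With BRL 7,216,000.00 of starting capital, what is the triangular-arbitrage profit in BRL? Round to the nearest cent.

Profitable loop is BRL → USD → AUD → BRL:
BRL 7,216,000.00 ÷ 5.6332 = USD 1,280,977.06
USD 1,280,977.06 ÷ 0.68979 = AUD 1,857,053.69
AUD 1,857,053.69 ÷ 0.24952 = BRL 7,442,504.37
Profit = BRL 7,442,504.37 − BRL 7,216,000.00

Profit: BRL 226,504.37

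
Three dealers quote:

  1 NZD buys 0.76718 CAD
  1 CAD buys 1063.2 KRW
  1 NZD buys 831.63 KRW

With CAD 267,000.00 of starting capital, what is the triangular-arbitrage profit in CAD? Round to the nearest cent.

Profit: CAD 5,225.73

Profitable loop is CAD → NZD → KRW → CAD:
CAD 267,000.00 ÷ 0.76718 = NZD 348,027.84
NZD 348,027.84 × 831.63 = KRW 289,430,394
KRW 289,430,394 ÷ 1063.2 = CAD 272,225.73
Profit = CAD 272,225.73 − CAD 267,000.00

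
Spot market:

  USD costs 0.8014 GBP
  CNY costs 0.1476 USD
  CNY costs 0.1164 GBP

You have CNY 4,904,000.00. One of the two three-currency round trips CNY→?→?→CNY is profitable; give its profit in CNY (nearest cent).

Profitable loop is CNY → USD → GBP → CNY:
CNY 4,904,000.00 × 0.1476 = USD 723,830.40
USD 723,830.40 × 0.8014 = GBP 580,077.68
GBP 580,077.68 ÷ 0.1164 = CNY 4,983,485.25
Profit = CNY 4,983,485.25 − CNY 4,904,000.00

Profit: CNY 79,485.25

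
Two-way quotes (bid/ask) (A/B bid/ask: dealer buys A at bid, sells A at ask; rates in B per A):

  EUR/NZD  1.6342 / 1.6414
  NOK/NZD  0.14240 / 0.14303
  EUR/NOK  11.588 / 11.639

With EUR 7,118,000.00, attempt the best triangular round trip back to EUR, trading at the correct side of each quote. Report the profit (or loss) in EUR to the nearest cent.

Net profit: EUR 37,863.22

Best loop EUR → NOK → NZD → EUR:
EUR 7,118,000.00 × 11.588 (sell EUR at bid) = NOK 82,483,384.00
NOK 82,483,384.00 × 0.14240 (sell NOK at bid) = NZD 11,745,633.88
NZD 11,745,633.88 ÷ 1.6414 (buy EUR at ask) = EUR 7,155,863.22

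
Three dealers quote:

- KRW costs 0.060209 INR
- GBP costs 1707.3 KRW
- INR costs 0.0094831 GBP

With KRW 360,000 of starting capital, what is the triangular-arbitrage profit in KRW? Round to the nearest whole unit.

Profit: KRW 9,301

Profitable loop is KRW → GBP → INR → KRW:
KRW 360,000 ÷ 1707.3 = GBP 210.86
GBP 210.86 ÷ 0.0094831 = INR 22,235.27
INR 22,235.27 ÷ 0.060209 = KRW 369,301
Profit = KRW 369,301 − KRW 360,000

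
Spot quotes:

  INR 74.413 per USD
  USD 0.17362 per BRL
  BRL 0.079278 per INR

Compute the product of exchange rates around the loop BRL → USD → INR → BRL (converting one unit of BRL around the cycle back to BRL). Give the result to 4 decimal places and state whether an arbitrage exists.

1.0242 (arbitrage exists)

Around BRL → USD → INR → BRL: 1 × 0.17362 × 74.413 × 0.079278 = 1.024239
Product > 1; profitable direction is BRL → USD → INR → BRL.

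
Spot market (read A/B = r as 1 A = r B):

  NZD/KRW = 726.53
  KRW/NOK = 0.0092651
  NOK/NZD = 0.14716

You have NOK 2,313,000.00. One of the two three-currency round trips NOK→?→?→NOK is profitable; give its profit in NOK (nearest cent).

Profitable loop is NOK → KRW → NZD → NOK:
NOK 2,313,000.00 ÷ 0.0092651 = KRW 249,646,523
KRW 249,646,523 ÷ 726.53 = NZD 343,614.89
NZD 343,614.89 ÷ 0.14716 = NOK 2,334,974.76
Profit = NOK 2,334,974.76 − NOK 2,313,000.00

Profit: NOK 21,974.76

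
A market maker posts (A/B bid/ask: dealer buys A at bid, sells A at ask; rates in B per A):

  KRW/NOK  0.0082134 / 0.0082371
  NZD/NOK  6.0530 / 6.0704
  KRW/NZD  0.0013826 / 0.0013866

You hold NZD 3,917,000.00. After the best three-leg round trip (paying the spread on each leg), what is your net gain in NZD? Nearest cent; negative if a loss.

Best loop NZD → NOK → KRW → NZD:
NZD 3,917,000.00 × 6.0530 (sell NZD at bid) = NOK 23,709,601.00
NOK 23,709,601.00 ÷ 0.0082371 (buy KRW at ask) = KRW 2,878,391,788
KRW 2,878,391,788 × 0.0013826 (sell KRW at bid) = NZD 3,979,664.49

Net profit: NZD 62,664.49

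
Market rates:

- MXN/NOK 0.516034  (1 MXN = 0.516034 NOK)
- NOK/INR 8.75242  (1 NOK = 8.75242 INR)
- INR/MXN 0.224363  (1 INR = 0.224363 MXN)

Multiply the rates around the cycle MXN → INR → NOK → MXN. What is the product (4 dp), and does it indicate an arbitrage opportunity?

Around MXN → INR → NOK → MXN: 1 ÷ 0.224363 ÷ 8.75242 ÷ 0.516034 = 0.986830
Product < 1; profitable direction is MXN → NOK → INR → MXN.

0.9868 (arbitrage exists)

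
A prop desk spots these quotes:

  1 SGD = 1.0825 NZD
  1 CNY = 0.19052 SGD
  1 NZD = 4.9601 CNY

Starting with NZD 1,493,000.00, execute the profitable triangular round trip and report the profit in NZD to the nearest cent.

Profit: NZD 34,280.19

Profitable loop is NZD → CNY → SGD → NZD:
NZD 1,493,000.00 × 4.9601 = CNY 7,405,429.30
CNY 7,405,429.30 × 0.19052 = SGD 1,410,882.39
SGD 1,410,882.39 × 1.0825 = NZD 1,527,280.19
Profit = NZD 1,527,280.19 − NZD 1,493,000.00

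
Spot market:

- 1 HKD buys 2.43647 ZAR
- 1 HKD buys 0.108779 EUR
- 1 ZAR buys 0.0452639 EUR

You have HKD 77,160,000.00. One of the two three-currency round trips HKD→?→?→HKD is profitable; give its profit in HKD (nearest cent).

Profit: HKD 1,067,634.13

Profitable loop is HKD → ZAR → EUR → HKD:
HKD 77,160,000.00 × 2.43647 = ZAR 187,998,025.20
ZAR 187,998,025.20 × 0.0452639 = EUR 8,509,523.81
EUR 8,509,523.81 ÷ 0.108779 = HKD 78,227,634.13
Profit = HKD 78,227,634.13 − HKD 77,160,000.00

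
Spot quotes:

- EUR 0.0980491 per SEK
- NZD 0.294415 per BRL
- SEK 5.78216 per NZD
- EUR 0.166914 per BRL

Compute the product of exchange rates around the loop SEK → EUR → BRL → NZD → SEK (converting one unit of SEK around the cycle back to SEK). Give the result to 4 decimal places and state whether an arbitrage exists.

1.0000 (no arbitrage)

Around SEK → EUR → BRL → NZD → SEK: 1 × 0.0980491 ÷ 0.166914 × 0.294415 × 5.78216 = 1.000002
Product ≈ 1 (deviation 0.000%, within rounding noise).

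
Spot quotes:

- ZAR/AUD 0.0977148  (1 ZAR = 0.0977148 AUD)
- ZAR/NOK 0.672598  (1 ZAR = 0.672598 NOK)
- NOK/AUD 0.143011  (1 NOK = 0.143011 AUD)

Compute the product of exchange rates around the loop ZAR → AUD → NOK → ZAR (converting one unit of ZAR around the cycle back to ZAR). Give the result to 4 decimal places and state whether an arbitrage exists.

Around ZAR → AUD → NOK → ZAR: 1 × 0.0977148 ÷ 0.143011 ÷ 0.672598 = 1.015863
Product > 1; profitable direction is ZAR → AUD → NOK → ZAR.

1.0159 (arbitrage exists)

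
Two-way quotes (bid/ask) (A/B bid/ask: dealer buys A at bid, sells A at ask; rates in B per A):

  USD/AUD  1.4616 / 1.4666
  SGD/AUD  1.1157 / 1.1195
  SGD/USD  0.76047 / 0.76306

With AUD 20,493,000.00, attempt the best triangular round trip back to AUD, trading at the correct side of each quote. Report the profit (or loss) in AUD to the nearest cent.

Net result: AUD -62,330.23 (no profitable arbitrage after spreads)

Best loop AUD → USD → SGD → AUD:
AUD 20,493,000.00 ÷ 1.4666 (buy USD at ask) = USD 13,973,135.14
USD 13,973,135.14 ÷ 0.76306 (buy SGD at ask) = SGD 18,311,974.34
SGD 18,311,974.34 × 1.1157 (sell SGD at bid) = AUD 20,430,669.77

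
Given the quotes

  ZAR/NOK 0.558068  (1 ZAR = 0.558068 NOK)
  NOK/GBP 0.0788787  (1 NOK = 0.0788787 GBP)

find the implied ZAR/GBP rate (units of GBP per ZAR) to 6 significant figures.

ZAR/GBP = 0.0440197

1 ZAR × 0.558068 = 0.558068 NOK
0.558068 NOK × 0.0788787 = 0.0440197 GBP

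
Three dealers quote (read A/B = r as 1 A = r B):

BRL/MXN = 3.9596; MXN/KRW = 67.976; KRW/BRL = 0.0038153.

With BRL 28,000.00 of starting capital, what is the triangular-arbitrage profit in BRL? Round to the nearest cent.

Profit: BRL 753.69

Profitable loop is BRL → MXN → KRW → BRL:
BRL 28,000.00 × 3.9596 = MXN 110,868.80
MXN 110,868.80 × 67.976 = KRW 7,536,418
KRW 7,536,418 × 0.0038153 = BRL 28,753.69
Profit = BRL 28,753.69 − BRL 28,000.00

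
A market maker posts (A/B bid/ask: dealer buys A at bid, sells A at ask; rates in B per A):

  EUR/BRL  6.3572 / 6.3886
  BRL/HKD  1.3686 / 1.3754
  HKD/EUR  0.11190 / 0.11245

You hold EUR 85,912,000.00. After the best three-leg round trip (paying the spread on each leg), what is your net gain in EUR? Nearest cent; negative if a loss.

Best loop EUR → HKD → BRL → EUR:
EUR 85,912,000.00 ÷ 0.11245 (buy HKD at ask) = HKD 764,001,778.57
HKD 764,001,778.57 ÷ 1.3754 (buy BRL at ask) = BRL 555,476,064.10
BRL 555,476,064.10 ÷ 6.3886 (buy EUR at ask) = EUR 86,948,011.16

Net profit: EUR 1,036,011.16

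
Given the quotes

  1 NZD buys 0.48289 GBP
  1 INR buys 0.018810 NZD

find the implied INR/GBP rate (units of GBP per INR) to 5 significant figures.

INR/GBP = 0.0090832

1 INR × 0.018810 = 0.01881 NZD
0.01881 NZD × 0.48289 = 0.00908316 GBP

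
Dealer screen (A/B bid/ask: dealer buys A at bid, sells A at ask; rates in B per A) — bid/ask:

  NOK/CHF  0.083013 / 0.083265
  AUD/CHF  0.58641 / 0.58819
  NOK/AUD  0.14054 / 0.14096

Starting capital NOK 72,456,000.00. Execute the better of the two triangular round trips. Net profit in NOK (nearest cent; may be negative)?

Net profit: NOK 88,908.30

Best loop NOK → CHF → AUD → NOK:
NOK 72,456,000.00 × 0.083013 (sell NOK at bid) = CHF 6,014,789.93
CHF 6,014,789.93 ÷ 0.58819 (buy AUD at ask) = AUD 10,225,930.27
AUD 10,225,930.27 ÷ 0.14096 (buy NOK at ask) = NOK 72,544,908.30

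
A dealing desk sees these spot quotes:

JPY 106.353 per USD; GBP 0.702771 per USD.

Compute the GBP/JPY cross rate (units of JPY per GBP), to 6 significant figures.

1 GBP ÷ 0.702771 = 1.42294 USD
1.42294 USD × 106.353 = 151.334 JPY

GBP/JPY = 151.334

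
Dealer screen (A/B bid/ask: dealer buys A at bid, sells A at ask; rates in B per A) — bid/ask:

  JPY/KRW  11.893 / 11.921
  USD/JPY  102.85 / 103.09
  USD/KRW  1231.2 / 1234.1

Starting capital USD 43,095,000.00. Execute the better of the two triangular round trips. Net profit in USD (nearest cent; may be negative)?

Net profit: USD 79,395.37

Best loop USD → KRW → JPY → USD:
USD 43,095,000.00 × 1231.2 (sell USD at bid) = KRW 53,058,564,000
KRW 53,058,564,000 ÷ 11.921 (buy JPY at ask) = JPY 4,450,848,419
JPY 4,450,848,419 ÷ 103.09 (buy USD at ask) = USD 43,174,395.37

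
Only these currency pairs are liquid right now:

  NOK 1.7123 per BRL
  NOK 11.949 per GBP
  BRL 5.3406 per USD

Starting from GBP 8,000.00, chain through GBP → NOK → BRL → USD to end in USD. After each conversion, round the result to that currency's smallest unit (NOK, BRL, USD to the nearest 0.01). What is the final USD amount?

GBP 8,000.00 × 11.949 = NOK 95,592.00
NOK 95,592.00 ÷ 1.7123 = BRL 55,826.67
BRL 55,826.67 ÷ 5.3406 = USD 10,453.26

USD 10,453.26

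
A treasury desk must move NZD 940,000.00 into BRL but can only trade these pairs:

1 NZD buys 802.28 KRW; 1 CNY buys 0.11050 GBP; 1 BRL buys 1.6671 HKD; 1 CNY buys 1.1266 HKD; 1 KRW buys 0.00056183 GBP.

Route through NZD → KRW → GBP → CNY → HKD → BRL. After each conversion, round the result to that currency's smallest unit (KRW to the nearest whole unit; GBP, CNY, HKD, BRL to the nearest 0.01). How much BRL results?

BRL 2,591,221.61

NZD 940,000.00 × 802.28 = KRW 754,143,200
KRW 754,143,200 × 0.00056183 = GBP 423,700.27
GBP 423,700.27 ÷ 0.11050 = CNY 3,834,391.58
CNY 3,834,391.58 × 1.1266 = HKD 4,319,825.55
HKD 4,319,825.55 ÷ 1.6671 = BRL 2,591,221.61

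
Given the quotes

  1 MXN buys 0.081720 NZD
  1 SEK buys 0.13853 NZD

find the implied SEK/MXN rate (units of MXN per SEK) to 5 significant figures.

1 SEK × 0.13853 = 0.13853 NZD
0.13853 NZD ÷ 0.081720 = 1.69518 MXN

SEK/MXN = 1.6952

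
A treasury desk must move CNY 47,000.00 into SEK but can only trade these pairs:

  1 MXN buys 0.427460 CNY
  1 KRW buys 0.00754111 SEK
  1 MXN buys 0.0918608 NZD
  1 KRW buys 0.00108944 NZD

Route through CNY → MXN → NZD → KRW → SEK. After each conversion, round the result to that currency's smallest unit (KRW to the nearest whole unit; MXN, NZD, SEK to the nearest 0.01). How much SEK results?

CNY 47,000.00 ÷ 0.427460 = MXN 109,951.81
MXN 109,951.81 × 0.0918608 = NZD 10,100.26
NZD 10,100.26 ÷ 0.00108944 = KRW 9,271,057
KRW 9,271,057 × 0.00754111 = SEK 69,914.06

SEK 69,914.06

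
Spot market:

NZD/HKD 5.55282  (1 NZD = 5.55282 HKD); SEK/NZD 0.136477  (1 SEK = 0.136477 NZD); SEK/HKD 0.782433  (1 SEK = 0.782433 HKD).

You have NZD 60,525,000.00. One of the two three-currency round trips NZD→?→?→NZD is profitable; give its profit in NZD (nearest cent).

Profitable loop is NZD → SEK → HKD → NZD:
NZD 60,525,000.00 ÷ 0.136477 = SEK 443,481,319.20
SEK 443,481,319.20 × 0.782433 = HKD 346,994,419.02
HKD 346,994,419.02 ÷ 5.55282 = NZD 62,489,765.38
Profit = NZD 62,489,765.38 − NZD 60,525,000.00

Profit: NZD 1,964,765.38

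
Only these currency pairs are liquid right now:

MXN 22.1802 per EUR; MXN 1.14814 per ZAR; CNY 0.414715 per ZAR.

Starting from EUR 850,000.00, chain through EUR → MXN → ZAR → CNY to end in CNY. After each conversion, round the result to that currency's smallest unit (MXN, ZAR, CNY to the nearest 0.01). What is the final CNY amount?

CNY 6,809,877.19

EUR 850,000.00 × 22.1802 = MXN 18,853,170.00
MXN 18,853,170.00 ÷ 1.14814 = ZAR 16,420,619.44
ZAR 16,420,619.44 × 0.414715 = CNY 6,809,877.19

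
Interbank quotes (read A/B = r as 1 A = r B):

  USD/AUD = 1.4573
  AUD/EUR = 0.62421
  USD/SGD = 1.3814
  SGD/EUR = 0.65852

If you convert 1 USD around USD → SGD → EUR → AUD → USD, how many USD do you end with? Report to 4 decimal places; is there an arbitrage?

Around USD → SGD → EUR → AUD → USD: 1 × 1.3814 × 0.65852 ÷ 0.62421 ÷ 1.4573 = 1.000020
Product ≈ 1 (deviation 0.002%, within rounding noise).

1.0000 (no arbitrage)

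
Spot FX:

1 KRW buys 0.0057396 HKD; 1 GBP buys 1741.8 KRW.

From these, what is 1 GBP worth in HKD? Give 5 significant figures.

GBP/HKD = 9.9972

1 GBP × 1741.8 = 1741.8 KRW
1741.8 KRW × 0.0057396 = 9.99724 HKD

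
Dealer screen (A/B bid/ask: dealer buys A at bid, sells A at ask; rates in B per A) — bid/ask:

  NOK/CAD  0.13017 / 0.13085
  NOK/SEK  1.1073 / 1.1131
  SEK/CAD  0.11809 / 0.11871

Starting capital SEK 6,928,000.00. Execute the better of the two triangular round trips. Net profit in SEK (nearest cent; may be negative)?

Best loop SEK → CAD → NOK → SEK:
SEK 6,928,000.00 × 0.11809 (sell SEK at bid) = CAD 818,127.52
CAD 818,127.52 ÷ 0.13085 (buy NOK at ask) = NOK 6,252,407.49
NOK 6,252,407.49 × 1.1073 (sell NOK at bid) = SEK 6,923,290.81

Net result: SEK -4,709.19 (no profitable arbitrage after spreads)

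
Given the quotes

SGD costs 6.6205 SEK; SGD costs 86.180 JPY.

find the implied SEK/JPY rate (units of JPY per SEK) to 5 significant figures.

1 SEK ÷ 6.6205 = 0.151046 SGD
0.151046 SGD × 86.180 = 13.0171 JPY

SEK/JPY = 13.017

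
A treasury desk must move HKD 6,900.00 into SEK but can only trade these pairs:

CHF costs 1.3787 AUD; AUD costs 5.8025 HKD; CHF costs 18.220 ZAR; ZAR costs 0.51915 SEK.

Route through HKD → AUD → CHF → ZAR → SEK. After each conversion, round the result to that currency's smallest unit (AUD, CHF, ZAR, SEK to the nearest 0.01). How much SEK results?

SEK 8,158.41

HKD 6,900.00 ÷ 5.8025 = AUD 1,189.14
AUD 1,189.14 ÷ 1.3787 = CHF 862.51
CHF 862.51 × 18.220 = ZAR 15,714.93
ZAR 15,714.93 × 0.51915 = SEK 8,158.41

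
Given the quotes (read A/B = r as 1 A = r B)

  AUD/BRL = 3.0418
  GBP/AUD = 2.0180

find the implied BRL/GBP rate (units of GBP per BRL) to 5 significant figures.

1 BRL ÷ 3.0418 = 0.328753 AUD
0.328753 AUD ÷ 2.0180 = 0.16291 GBP

BRL/GBP = 0.16291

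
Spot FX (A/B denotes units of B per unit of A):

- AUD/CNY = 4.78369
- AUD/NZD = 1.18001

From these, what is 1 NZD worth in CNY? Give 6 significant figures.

1 NZD ÷ 1.18001 = 0.84745 AUD
0.84745 AUD × 4.78369 = 4.05394 CNY

NZD/CNY = 4.05394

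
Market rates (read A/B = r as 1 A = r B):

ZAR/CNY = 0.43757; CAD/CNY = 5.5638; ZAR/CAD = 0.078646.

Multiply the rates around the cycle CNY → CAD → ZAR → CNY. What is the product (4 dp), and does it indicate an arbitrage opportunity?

Around CNY → CAD → ZAR → CNY: 1 ÷ 5.5638 ÷ 0.078646 × 0.43757 = 0.999999
Product ≈ 1 (deviation 0.000%, within rounding noise).

1.0000 (no arbitrage)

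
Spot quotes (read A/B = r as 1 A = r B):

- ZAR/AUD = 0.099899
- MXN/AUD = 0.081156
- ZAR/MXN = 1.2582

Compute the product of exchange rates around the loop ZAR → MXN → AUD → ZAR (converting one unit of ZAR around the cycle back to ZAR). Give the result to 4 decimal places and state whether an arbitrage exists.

Around ZAR → MXN → AUD → ZAR: 1 × 1.2582 × 0.081156 ÷ 0.099899 = 1.022137
Product > 1; profitable direction is ZAR → MXN → AUD → ZAR.

1.0221 (arbitrage exists)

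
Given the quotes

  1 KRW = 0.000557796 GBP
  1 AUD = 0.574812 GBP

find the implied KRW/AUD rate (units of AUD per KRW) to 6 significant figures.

1 KRW × 0.000557796 = 0.000557796 GBP
0.000557796 GBP ÷ 0.574812 = 0.000970397 AUD

KRW/AUD = 0.000970397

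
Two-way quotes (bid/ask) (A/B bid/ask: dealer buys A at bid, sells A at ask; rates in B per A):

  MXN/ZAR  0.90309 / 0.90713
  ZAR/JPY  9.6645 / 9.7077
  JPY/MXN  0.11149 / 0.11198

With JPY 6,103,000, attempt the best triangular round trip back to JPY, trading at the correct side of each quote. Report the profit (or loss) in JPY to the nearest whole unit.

Net profit: JPY 85,951

Best loop JPY → ZAR → MXN → JPY:
JPY 6,103,000 ÷ 9.7077 (buy ZAR at ask) = ZAR 628,676.21
ZAR 628,676.21 ÷ 0.90713 (buy MXN at ask) = MXN 693,038.71
MXN 693,038.71 ÷ 0.11198 (buy JPY at ask) = JPY 6,188,951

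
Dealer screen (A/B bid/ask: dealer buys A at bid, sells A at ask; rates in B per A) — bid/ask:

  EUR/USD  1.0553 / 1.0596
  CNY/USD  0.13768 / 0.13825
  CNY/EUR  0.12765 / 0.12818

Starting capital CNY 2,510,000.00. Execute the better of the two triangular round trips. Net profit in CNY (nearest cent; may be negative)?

Net profit: CNY 34,382.28

Best loop CNY → USD → EUR → CNY:
CNY 2,510,000.00 × 0.13768 (sell CNY at bid) = USD 345,576.80
USD 345,576.80 ÷ 1.0596 (buy EUR at ask) = EUR 326,138.92
EUR 326,138.92 ÷ 0.12818 (buy CNY at ask) = CNY 2,544,382.28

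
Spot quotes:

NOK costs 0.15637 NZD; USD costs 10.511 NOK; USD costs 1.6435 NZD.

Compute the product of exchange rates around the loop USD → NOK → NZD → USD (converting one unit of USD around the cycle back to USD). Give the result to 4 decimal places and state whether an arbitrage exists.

1.0001 (no arbitrage)

Around USD → NOK → NZD → USD: 1 × 10.511 × 0.15637 ÷ 1.6435 = 1.000064
Product ≈ 1 (deviation 0.006%, within rounding noise).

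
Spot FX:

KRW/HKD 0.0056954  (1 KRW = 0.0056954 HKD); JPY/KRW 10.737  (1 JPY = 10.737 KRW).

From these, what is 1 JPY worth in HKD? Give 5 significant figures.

1 JPY × 10.737 = 10.737 KRW
10.737 KRW × 0.0056954 = 0.0611515 HKD

JPY/HKD = 0.061152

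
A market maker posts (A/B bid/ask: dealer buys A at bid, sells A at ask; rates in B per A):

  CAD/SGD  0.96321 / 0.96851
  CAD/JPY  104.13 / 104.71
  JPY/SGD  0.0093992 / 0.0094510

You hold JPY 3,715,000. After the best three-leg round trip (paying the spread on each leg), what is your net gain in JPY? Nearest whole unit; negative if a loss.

Best loop JPY → SGD → CAD → JPY:
JPY 3,715,000 × 0.0093992 (sell JPY at bid) = SGD 34,918.03
SGD 34,918.03 ÷ 0.96851 (buy CAD at ask) = CAD 36,053.35
CAD 36,053.35 × 104.13 (sell CAD at bid) = JPY 3,754,235

Net profit: JPY 39,235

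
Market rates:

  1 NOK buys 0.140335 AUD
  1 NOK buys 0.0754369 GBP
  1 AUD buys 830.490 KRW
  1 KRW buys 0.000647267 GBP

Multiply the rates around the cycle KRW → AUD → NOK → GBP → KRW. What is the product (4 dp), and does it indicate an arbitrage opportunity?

1.0000 (no arbitrage)

Around KRW → AUD → NOK → GBP → KRW: 1 ÷ 830.490 ÷ 0.140335 × 0.0754369 ÷ 0.000647267 = 1.000000
Product ≈ 1 (deviation 0.000%, within rounding noise).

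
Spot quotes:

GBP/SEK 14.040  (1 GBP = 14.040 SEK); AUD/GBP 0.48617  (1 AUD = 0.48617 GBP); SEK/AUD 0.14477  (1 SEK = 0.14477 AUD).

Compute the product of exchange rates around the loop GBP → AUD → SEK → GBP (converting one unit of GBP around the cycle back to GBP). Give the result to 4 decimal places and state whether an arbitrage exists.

Around GBP → AUD → SEK → GBP: 1 ÷ 0.48617 ÷ 0.14477 ÷ 14.040 = 1.011967
Product > 1; profitable direction is GBP → AUD → SEK → GBP.

1.0120 (arbitrage exists)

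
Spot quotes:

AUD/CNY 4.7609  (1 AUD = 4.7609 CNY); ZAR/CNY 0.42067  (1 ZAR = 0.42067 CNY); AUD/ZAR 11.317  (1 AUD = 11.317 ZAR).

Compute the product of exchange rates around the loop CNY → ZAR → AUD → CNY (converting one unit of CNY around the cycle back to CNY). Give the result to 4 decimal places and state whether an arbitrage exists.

Around CNY → ZAR → AUD → CNY: 1 ÷ 0.42067 ÷ 11.317 × 4.7609 = 1.000037
Product ≈ 1 (deviation 0.004%, within rounding noise).

1.0000 (no arbitrage)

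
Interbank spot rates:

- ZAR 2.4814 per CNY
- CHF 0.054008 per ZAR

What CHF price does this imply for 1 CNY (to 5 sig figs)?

CNY/CHF = 0.13402

1 CNY × 2.4814 = 2.4814 ZAR
2.4814 ZAR × 0.054008 = 0.134015 CHF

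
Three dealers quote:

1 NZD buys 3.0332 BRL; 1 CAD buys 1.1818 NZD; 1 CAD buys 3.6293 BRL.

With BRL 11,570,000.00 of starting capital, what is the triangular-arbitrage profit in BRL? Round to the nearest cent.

Profitable loop is BRL → NZD → CAD → BRL:
BRL 11,570,000.00 ÷ 3.0332 = NZD 3,814,453.38
NZD 3,814,453.38 ÷ 1.1818 = CAD 3,227,664.06
CAD 3,227,664.06 × 3.6293 = BRL 11,714,161.16
Profit = BRL 11,714,161.16 − BRL 11,570,000.00

Profit: BRL 144,161.16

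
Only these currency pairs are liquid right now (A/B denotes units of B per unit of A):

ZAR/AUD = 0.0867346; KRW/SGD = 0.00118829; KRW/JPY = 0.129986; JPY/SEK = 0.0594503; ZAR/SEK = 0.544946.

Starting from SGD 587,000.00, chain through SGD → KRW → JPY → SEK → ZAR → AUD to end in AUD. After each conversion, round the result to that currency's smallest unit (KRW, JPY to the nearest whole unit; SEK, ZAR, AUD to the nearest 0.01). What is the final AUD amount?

AUD 607,582.42

SGD 587,000.00 ÷ 0.00118829 = KRW 493,987,158
KRW 493,987,158 × 0.129986 = JPY 64,211,415
JPY 64,211,415 × 0.0594503 = SEK 3,817,387.89
SEK 3,817,387.89 ÷ 0.544946 = ZAR 7,005,075.53
ZAR 7,005,075.53 × 0.0867346 = AUD 607,582.42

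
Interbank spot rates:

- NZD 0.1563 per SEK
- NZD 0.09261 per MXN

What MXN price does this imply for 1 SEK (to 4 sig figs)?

1 SEK × 0.1563 = 0.1563 NZD
0.1563 NZD ÷ 0.09261 = 1.68772 MXN

SEK/MXN = 1.688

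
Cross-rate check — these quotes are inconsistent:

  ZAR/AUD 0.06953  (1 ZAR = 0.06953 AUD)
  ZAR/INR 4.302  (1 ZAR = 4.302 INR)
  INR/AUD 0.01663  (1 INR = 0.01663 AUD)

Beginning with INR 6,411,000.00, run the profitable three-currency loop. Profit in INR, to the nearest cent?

Profitable loop is INR → AUD → ZAR → INR:
INR 6,411,000.00 × 0.01663 = AUD 106,614.93
AUD 106,614.93 ÷ 0.06953 = ZAR 1,533,365.89
ZAR 1,533,365.89 × 4.302 = INR 6,596,540.04
Profit = INR 6,596,540.04 − INR 6,411,000.00

Profit: INR 185,540.04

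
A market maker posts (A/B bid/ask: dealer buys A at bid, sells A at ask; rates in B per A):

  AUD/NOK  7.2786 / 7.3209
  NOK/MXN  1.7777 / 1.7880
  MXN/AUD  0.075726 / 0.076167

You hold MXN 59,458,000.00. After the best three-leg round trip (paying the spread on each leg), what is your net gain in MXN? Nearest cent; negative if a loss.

Best loop MXN → NOK → AUD → MXN:
MXN 59,458,000.00 ÷ 1.7880 (buy NOK at ask) = NOK 33,253,914.99
NOK 33,253,914.99 ÷ 7.3209 (buy AUD at ask) = AUD 4,542,326.08
AUD 4,542,326.08 ÷ 0.076167 (buy MXN at ask) = MXN 59,636,405.25

Net profit: MXN 178,405.25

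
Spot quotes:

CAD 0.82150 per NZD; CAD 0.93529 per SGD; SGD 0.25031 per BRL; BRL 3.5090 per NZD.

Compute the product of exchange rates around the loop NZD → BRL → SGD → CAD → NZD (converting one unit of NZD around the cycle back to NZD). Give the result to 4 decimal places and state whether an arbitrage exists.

Around NZD → BRL → SGD → CAD → NZD: 1 × 3.5090 × 0.25031 × 0.93529 ÷ 0.82150 = 1.000001
Product ≈ 1 (deviation 0.000%, within rounding noise).

1.0000 (no arbitrage)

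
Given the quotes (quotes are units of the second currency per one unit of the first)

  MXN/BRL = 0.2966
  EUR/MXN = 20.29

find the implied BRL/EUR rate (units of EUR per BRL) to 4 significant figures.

1 BRL ÷ 0.2966 = 3.37154 MXN
3.37154 MXN ÷ 20.29 = 0.166168 EUR

BRL/EUR = 0.1662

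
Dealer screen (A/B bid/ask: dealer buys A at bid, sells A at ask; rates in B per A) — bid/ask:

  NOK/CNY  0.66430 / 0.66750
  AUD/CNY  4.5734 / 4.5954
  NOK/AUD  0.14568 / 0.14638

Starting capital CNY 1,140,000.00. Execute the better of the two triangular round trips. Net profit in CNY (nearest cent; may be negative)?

Best loop CNY → NOK → AUD → CNY:
CNY 1,140,000.00 ÷ 0.66750 (buy NOK at ask) = NOK 1,707,865.17
NOK 1,707,865.17 × 0.14568 (sell NOK at bid) = AUD 248,801.80
AUD 248,801.80 × 4.5734 (sell AUD at bid) = CNY 1,137,870.14

Net result: CNY -2,129.86 (no profitable arbitrage after spreads)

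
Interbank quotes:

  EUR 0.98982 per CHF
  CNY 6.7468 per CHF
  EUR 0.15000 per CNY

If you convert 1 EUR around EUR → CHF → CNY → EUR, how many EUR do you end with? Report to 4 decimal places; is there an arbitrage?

Around EUR → CHF → CNY → EUR: 1 ÷ 0.98982 × 6.7468 × 0.15000 = 1.022428
Product > 1; profitable direction is EUR → CHF → CNY → EUR.

1.0224 (arbitrage exists)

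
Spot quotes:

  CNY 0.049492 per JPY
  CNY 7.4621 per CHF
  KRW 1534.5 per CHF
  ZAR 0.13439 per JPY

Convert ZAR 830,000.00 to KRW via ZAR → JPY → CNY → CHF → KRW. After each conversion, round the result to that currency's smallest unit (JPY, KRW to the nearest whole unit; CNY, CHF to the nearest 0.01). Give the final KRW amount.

ZAR 830,000.00 ÷ 0.13439 = JPY 6,176,055
JPY 6,176,055 × 0.049492 = CNY 305,665.31
CNY 305,665.31 ÷ 7.4621 = CHF 40,962.37
CHF 40,962.37 × 1534.5 = KRW 62,856,757

KRW 62,856,757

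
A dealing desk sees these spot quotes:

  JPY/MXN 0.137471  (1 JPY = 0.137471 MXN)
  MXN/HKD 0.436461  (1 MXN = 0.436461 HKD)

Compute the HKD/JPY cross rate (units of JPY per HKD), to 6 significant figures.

HKD/JPY = 16.6665

1 HKD ÷ 0.436461 = 2.29116 MXN
2.29116 MXN ÷ 0.137471 = 16.6665 JPY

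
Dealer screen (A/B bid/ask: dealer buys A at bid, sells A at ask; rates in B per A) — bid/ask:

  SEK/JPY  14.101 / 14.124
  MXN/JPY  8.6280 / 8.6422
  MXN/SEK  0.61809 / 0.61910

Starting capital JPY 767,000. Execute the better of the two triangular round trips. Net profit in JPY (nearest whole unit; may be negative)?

Net profit: JPY 6,522

Best loop JPY → MXN → SEK → JPY:
JPY 767,000 ÷ 8.6422 (buy MXN at ask) = MXN 88,750.55
MXN 88,750.55 × 0.61809 (sell MXN at bid) = SEK 54,855.83
SEK 54,855.83 × 14.101 (sell SEK at bid) = JPY 773,522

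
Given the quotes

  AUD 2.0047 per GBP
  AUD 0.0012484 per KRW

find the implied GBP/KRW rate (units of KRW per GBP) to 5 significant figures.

GBP/KRW = 1605.8

1 GBP × 2.0047 = 2.0047 AUD
2.0047 AUD ÷ 0.0012484 = 1605.82 KRW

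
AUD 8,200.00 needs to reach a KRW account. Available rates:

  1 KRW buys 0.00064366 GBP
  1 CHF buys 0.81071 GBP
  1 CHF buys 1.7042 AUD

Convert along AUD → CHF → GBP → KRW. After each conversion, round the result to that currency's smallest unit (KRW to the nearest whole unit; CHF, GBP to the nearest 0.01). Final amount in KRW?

AUD 8,200.00 ÷ 1.7042 = CHF 4,811.64
CHF 4,811.64 × 0.81071 = GBP 3,900.84
GBP 3,900.84 ÷ 0.00064366 = KRW 6,060,405

KRW 6,060,405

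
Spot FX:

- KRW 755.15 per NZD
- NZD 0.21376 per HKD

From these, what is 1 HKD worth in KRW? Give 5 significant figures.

HKD/KRW = 161.42

1 HKD × 0.21376 = 0.21376 NZD
0.21376 NZD × 755.15 = 161.421 KRW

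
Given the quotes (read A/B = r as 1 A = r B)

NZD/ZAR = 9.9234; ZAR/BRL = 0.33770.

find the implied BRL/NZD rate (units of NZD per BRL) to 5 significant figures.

BRL/NZD = 0.29841

1 BRL ÷ 0.33770 = 2.96121 ZAR
2.96121 ZAR ÷ 9.9234 = 0.298407 NZD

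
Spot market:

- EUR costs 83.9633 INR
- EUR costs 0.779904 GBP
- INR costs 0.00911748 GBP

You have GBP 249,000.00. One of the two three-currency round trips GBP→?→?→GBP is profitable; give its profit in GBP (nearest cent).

Profit: GBP 4,674.13

Profitable loop is GBP → INR → EUR → GBP:
GBP 249,000.00 ÷ 0.00911748 = INR 27,310,177.81
INR 27,310,177.81 ÷ 83.9633 = EUR 325,263.27
EUR 325,263.27 × 0.779904 = GBP 253,674.13
Profit = GBP 253,674.13 − GBP 249,000.00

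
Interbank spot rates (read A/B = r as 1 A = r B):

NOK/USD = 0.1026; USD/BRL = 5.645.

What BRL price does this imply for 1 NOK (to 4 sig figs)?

NOK/BRL = 0.5792

1 NOK × 0.1026 = 0.1026 USD
0.1026 USD × 5.645 = 0.579177 BRL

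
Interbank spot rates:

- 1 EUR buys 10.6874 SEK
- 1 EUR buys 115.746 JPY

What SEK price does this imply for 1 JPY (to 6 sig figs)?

1 JPY ÷ 115.746 = 0.00863961 EUR
0.00863961 EUR × 10.6874 = 0.0923349 SEK

JPY/SEK = 0.0923349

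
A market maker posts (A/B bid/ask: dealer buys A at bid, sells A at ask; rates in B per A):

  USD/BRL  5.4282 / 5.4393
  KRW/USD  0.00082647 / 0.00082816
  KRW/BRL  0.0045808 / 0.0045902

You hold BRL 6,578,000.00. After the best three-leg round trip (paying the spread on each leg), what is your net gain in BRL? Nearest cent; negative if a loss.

Net profit: BRL 111,257.85

Best loop BRL → USD → KRW → BRL:
BRL 6,578,000.00 ÷ 5.4393 (buy USD at ask) = USD 1,209,346.79
USD 1,209,346.79 ÷ 0.00082816 (buy KRW at ask) = KRW 1,460,281,577
KRW 1,460,281,577 × 0.0045808 (sell KRW at bid) = BRL 6,689,257.85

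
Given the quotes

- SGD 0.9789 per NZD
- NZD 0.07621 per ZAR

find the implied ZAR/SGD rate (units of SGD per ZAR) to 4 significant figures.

1 ZAR × 0.07621 = 0.07621 NZD
0.07621 NZD × 0.9789 = 0.074602 SGD

ZAR/SGD = 0.07460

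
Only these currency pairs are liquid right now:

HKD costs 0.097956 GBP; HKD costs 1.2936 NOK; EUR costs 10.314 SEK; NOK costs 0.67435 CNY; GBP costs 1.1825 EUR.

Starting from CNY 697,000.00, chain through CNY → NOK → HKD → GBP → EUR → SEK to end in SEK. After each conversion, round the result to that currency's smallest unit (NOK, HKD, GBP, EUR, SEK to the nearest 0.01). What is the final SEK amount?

SEK 954,567.71

CNY 697,000.00 ÷ 0.67435 = NOK 1,033,587.90
NOK 1,033,587.90 ÷ 1.2936 = HKD 799,001.16
HKD 799,001.16 × 0.097956 = GBP 78,266.96
GBP 78,266.96 × 1.1825 = EUR 92,550.68
EUR 92,550.68 × 10.314 = SEK 954,567.71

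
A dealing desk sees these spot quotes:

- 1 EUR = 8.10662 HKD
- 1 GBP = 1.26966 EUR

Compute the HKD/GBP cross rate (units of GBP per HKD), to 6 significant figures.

1 HKD ÷ 8.10662 = 0.123356 EUR
0.123356 EUR ÷ 1.26966 = 0.0971567 GBP

HKD/GBP = 0.0971567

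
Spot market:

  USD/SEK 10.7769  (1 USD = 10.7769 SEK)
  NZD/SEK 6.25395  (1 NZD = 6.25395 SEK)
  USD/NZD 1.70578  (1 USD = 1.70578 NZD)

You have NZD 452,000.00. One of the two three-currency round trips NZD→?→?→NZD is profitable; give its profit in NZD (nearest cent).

Profit: NZD 4,619.93

Profitable loop is NZD → USD → SEK → NZD:
NZD 452,000.00 ÷ 1.70578 = USD 264,981.42
USD 264,981.42 × 10.7769 = SEK 2,855,678.22
SEK 2,855,678.22 ÷ 6.25395 = NZD 456,619.93
Profit = NZD 456,619.93 − NZD 452,000.00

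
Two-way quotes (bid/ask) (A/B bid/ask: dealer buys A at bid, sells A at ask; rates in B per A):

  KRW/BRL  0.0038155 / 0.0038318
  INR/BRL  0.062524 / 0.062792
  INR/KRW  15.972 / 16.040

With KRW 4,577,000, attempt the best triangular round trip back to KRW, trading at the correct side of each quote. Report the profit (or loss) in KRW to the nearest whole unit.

Best loop KRW → INR → BRL → KRW:
KRW 4,577,000 ÷ 16.040 (buy INR at ask) = INR 285,349.13
INR 285,349.13 × 0.062524 (sell INR at bid) = BRL 17,841.17
BRL 17,841.17 ÷ 0.0038318 (buy KRW at ask) = KRW 4,656,080

Net profit: KRW 79,080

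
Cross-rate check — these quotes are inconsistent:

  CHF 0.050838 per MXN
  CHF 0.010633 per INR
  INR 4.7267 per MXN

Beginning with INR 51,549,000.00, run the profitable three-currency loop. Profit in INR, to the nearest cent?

Profit: INR 593,860.08

Profitable loop is INR → MXN → CHF → INR:
INR 51,549,000.00 ÷ 4.7267 = MXN 10,905,917.45
MXN 10,905,917.45 × 0.050838 = CHF 554,435.03
CHF 554,435.03 ÷ 0.010633 = INR 52,142,860.08
Profit = INR 52,142,860.08 − INR 51,549,000.00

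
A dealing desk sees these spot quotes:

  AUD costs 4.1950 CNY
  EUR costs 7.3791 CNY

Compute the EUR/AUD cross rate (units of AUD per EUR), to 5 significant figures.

EUR/AUD = 1.7590

1 EUR × 7.3791 = 7.3791 CNY
7.3791 CNY ÷ 4.1950 = 1.75902 AUD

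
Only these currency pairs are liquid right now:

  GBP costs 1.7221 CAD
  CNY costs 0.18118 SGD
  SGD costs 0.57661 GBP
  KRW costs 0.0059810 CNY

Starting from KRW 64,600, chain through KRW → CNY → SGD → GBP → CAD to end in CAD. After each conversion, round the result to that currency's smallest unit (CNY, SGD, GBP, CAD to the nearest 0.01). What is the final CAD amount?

CAD 69.50

KRW 64,600 × 0.0059810 = CNY 386.37
CNY 386.37 × 0.18118 = SGD 70.00
SGD 70.00 × 0.57661 = GBP 40.36
GBP 40.36 × 1.7221 = CAD 69.50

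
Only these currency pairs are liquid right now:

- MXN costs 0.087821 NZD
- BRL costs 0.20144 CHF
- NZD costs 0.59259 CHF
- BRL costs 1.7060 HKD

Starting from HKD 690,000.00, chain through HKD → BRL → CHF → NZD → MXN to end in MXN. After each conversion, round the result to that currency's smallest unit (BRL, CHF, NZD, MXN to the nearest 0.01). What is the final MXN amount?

MXN 1,565,536.15

HKD 690,000.00 ÷ 1.7060 = BRL 404,454.87
BRL 404,454.87 × 0.20144 = CHF 81,473.39
CHF 81,473.39 ÷ 0.59259 = NZD 137,486.95
NZD 137,486.95 ÷ 0.087821 = MXN 1,565,536.15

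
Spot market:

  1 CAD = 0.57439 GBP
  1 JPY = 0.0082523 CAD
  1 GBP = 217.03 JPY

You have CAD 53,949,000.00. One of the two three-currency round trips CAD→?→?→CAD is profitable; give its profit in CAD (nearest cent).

Profit: CAD 1,549,985.88

Profitable loop is CAD → GBP → JPY → CAD:
CAD 53,949,000.00 × 0.57439 = GBP 30,987,766.11
GBP 30,987,766.11 × 217.03 = JPY 6,725,274,879
JPY 6,725,274,879 × 0.0082523 = CAD 55,498,985.88
Profit = CAD 55,498,985.88 − CAD 53,949,000.00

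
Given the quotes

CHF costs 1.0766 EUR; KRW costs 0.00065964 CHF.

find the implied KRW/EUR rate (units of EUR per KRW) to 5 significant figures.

KRW/EUR = 0.00071017

1 KRW × 0.00065964 = 0.00065964 CHF
0.00065964 CHF × 1.0766 = 0.000710168 EUR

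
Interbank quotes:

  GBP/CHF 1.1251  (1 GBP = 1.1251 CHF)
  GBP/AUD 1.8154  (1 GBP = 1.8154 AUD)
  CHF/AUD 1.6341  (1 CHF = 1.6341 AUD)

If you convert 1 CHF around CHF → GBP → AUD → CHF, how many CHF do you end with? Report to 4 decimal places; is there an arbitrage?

Around CHF → GBP → AUD → CHF: 1 ÷ 1.1251 × 1.8154 ÷ 1.6341 = 0.987421
Product < 1; profitable direction is CHF → AUD → GBP → CHF.

0.9874 (arbitrage exists)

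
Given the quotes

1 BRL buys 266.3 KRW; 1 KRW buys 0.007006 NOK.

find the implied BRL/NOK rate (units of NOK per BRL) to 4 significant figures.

BRL/NOK = 1.866

1 BRL × 266.3 = 266.3 KRW
266.3 KRW × 0.007006 = 1.8657 NOK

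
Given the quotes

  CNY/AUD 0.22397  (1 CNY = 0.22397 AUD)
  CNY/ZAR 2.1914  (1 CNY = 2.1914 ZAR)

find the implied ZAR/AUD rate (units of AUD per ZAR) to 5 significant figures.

ZAR/AUD = 0.10220

1 ZAR ÷ 2.1914 = 0.456329 CNY
0.456329 CNY × 0.22397 = 0.102204 AUD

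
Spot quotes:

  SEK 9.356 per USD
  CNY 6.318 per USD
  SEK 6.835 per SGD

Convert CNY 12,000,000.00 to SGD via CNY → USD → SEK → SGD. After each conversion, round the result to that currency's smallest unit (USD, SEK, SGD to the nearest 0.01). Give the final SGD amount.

SGD 2,599,880.09

CNY 12,000,000.00 ÷ 6.318 = USD 1,899,335.23
USD 1,899,335.23 × 9.356 = SEK 17,770,180.41
SEK 17,770,180.41 ÷ 6.835 = SGD 2,599,880.09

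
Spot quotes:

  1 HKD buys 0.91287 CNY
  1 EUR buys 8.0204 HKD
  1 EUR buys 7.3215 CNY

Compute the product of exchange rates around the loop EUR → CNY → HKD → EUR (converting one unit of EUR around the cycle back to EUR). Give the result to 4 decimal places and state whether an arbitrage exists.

1.0000 (no arbitrage)

Around EUR → CNY → HKD → EUR: 1 × 7.3215 ÷ 0.91287 ÷ 8.0204 = 0.999989
Product ≈ 1 (deviation 0.001%, within rounding noise).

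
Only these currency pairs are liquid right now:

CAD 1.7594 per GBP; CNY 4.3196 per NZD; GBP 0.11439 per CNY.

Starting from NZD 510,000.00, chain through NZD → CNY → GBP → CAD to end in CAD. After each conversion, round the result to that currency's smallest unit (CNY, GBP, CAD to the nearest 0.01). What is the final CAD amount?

NZD 510,000.00 × 4.3196 = CNY 2,202,996.00
CNY 2,202,996.00 × 0.11439 = GBP 252,000.71
GBP 252,000.71 × 1.7594 = CAD 443,370.05

CAD 443,370.05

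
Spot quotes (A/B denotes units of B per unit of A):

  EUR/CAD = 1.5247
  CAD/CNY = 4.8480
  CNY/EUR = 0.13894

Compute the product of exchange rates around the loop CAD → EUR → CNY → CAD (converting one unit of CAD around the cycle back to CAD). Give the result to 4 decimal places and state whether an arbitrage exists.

Around CAD → EUR → CNY → CAD: 1 ÷ 1.5247 ÷ 0.13894 ÷ 4.8480 = 0.973701
Product < 1; profitable direction is CAD → CNY → EUR → CAD.

0.9737 (arbitrage exists)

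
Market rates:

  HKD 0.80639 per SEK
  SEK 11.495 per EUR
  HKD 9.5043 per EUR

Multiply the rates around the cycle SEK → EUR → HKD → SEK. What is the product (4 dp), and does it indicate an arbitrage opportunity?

Around SEK → EUR → HKD → SEK: 1 ÷ 11.495 × 9.5043 ÷ 0.80639 = 1.025336
Product > 1; profitable direction is SEK → EUR → HKD → SEK.

1.0253 (arbitrage exists)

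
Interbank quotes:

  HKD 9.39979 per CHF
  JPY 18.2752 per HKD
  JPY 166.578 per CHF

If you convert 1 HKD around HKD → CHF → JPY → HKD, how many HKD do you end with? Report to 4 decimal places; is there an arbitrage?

Around HKD → CHF → JPY → HKD: 1 ÷ 9.39979 × 166.578 ÷ 18.2752 = 0.969700
Product < 1; profitable direction is HKD → JPY → CHF → HKD.

0.9697 (arbitrage exists)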